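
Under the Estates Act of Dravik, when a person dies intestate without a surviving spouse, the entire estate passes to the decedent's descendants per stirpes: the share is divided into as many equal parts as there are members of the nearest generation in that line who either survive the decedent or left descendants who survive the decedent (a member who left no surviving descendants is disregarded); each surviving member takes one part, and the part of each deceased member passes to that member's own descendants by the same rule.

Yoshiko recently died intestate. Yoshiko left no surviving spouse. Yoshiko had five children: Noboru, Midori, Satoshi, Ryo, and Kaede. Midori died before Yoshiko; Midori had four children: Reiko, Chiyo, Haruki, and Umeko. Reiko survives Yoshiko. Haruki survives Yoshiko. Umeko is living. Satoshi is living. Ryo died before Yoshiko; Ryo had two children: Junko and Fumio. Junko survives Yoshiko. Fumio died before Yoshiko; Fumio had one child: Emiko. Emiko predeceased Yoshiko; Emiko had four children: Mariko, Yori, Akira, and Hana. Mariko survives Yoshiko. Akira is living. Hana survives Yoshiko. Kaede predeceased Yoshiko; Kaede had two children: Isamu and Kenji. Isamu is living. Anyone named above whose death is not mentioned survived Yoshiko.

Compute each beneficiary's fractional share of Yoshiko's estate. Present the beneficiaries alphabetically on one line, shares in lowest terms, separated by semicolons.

Akira 1/40; Chiyo 1/20; Hana 1/40; Haruki 1/20; Isamu 1/10; Junko 1/10; Kenji 1/10; Mariko 1/40; Noboru 1/5; Reiko 1/20; Satoshi 1/5; Umeko 1/20; Yori 1/40

There is no surviving spouse, so the entire estate passes to Yoshiko's descendants per stirpes.
The estate is divided into 5 equal shares of 1/5 among Noboru, Midori, Satoshi, Ryo, Kaede.
Noboru is living and takes 1/5.
Midori predeceased; the 1/5 allotted to Midori's branch passes to Midori's issue by representation.
The 1/5 is divided into 4 equal shares of 1/20 among Reiko, Chiyo, Haruki, Umeko.
Reiko is living and takes 1/20.
Chiyo is living and takes 1/20.
Haruki is living and takes 1/20.
Umeko is living and takes 1/20.
Satoshi is living and takes 1/5.
Ryo predeceased; the 1/5 allotted to Ryo's branch passes to Ryo's issue by representation.
The 1/5 is divided into 2 equal shares of 1/10 among Junko, Fumio.
Junko is living and takes 1/10.
Fumio predeceased; the 1/10 allotted to Fumio's branch passes to Fumio's issue by representation.
Emiko's line is the sole branch at this level, so the full 1/10 passes to Emiko's issue by representation.
The 1/10 is divided into 4 equal shares of 1/40 among Mariko, Yori, Akira, Hana.
Mariko is living and takes 1/40.
Yori is living and takes 1/40.
Akira is living and takes 1/40.
Hana is living and takes 1/40.
Kaede predeceased; the 1/5 allotted to Kaede's branch passes to Kaede's issue by representation.
The 1/5 is divided into 2 equal shares of 1/10 among Isamu, Kenji.
Isamu is living and takes 1/10.
Kenji is living and takes 1/10.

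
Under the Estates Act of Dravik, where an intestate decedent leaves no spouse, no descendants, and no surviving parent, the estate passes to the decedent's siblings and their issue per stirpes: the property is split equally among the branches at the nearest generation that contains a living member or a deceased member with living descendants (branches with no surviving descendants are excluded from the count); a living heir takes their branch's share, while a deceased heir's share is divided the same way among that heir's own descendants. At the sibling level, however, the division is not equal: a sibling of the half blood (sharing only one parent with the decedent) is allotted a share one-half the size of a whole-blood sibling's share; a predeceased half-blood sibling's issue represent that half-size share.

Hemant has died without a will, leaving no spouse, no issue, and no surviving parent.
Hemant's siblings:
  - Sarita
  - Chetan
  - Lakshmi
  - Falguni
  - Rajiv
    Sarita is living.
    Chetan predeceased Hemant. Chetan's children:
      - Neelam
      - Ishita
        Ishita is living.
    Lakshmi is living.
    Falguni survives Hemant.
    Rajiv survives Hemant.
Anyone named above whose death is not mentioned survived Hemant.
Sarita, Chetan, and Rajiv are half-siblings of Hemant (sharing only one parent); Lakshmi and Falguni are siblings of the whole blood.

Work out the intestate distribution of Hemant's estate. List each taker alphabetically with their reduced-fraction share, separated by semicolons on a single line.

Falguni 2/7; Ishita 1/14; Lakshmi 2/7; Neelam 1/14; Rajiv 1/7; Sarita 1/7

No spouse, descendants, or parent survives, so the estate passes to Hemant's siblings per stirpes.
Half-blood siblings count for one-half the weight of whole-blood siblings at the initial division.
Dividing 1 in proportion to weights (total weight 7/2): Sarita (weight 1/2) → 1/7; Chetan (weight 1/2) → 1/7; Lakshmi (weight 1) → 2/7; Falguni (weight 1) → 2/7; Rajiv (weight 1/2) → 1/7.
Sarita is living and takes 1/7.
Chetan predeceased; the 1/7 allotted to Chetan's branch passes to Chetan's issue by representation.
The 1/7 is divided into 2 equal shares of 1/14 among Neelam, Ishita.
Neelam is living and takes 1/14.
Ishita is living and takes 1/14.
Lakshmi is living and takes 2/7.
Falguni is living and takes 2/7.
Rajiv is living and takes 1/7.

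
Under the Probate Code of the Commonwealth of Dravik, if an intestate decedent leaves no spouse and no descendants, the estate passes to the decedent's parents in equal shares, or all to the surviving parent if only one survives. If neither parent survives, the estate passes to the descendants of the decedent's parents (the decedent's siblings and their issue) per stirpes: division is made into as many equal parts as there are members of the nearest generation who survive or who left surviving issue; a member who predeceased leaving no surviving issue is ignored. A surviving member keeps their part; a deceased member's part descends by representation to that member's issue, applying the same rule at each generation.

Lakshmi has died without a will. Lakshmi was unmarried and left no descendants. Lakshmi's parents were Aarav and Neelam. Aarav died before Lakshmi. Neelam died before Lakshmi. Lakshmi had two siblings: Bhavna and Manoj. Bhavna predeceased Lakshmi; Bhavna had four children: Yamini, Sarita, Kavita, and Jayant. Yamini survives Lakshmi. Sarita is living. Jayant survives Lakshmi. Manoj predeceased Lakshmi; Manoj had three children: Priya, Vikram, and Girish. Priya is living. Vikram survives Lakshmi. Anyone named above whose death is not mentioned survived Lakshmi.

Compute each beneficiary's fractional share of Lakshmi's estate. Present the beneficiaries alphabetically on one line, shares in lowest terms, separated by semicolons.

Girish 1/6; Jayant 1/8; Kavita 1/8; Priya 1/6; Sarita 1/8; Vikram 1/6; Yamini 1/8

Neither parent survives and there are no descendants, so the estate passes to Lakshmi's siblings and their issue per stirpes.
The estate is divided into 2 equal shares of 1/2 among Bhavna, Manoj.
Bhavna predeceased; the 1/2 allotted to Bhavna's branch passes to Bhavna's issue by representation.
The 1/2 is divided into 4 equal shares of 1/8 among Yamini, Sarita, Kavita, Jayant.
Yamini is living and takes 1/8.
Sarita is living and takes 1/8.
Kavita is living and takes 1/8.
Jayant is living and takes 1/8.
Manoj predeceased; the 1/2 allotted to Manoj's branch passes to Manoj's issue by representation.
The 1/2 is divided into 3 equal shares of 1/6 among Priya, Vikram, Girish.
Priya is living and takes 1/6.
Vikram is living and takes 1/6.
Girish is living and takes 1/6.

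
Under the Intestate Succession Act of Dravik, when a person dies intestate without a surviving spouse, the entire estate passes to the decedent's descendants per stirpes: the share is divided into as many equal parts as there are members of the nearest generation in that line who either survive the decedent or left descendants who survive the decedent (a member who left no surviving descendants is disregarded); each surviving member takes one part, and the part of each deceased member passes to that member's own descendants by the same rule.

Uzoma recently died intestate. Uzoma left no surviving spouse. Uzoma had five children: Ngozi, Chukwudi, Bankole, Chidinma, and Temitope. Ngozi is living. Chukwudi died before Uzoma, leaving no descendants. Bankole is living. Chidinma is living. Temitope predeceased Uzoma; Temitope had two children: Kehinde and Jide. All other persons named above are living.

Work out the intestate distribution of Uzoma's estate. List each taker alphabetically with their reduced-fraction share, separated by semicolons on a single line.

There is no surviving spouse, so the entire estate passes to Uzoma's descendants per stirpes.
Chukwudi left no surviving issue, so that branch lapses and is disregarded.
The estate is divided into 4 equal shares of 1/4 among Ngozi, Bankole, Chidinma, Temitope.
Ngozi is living and takes 1/4.
Bankole is living and takes 1/4.
Chidinma is living and takes 1/4.
Temitope predeceased; the 1/4 allotted to Temitope's branch passes to Temitope's issue by representation.
The 1/4 is divided into 2 equal shares of 1/8 among Kehinde, Jide.
Kehinde is living and takes 1/8.
Jide is living and takes 1/8.

Bankole 1/4; Chidinma 1/4; Jide 1/8; Kehinde 1/8; Ngozi 1/4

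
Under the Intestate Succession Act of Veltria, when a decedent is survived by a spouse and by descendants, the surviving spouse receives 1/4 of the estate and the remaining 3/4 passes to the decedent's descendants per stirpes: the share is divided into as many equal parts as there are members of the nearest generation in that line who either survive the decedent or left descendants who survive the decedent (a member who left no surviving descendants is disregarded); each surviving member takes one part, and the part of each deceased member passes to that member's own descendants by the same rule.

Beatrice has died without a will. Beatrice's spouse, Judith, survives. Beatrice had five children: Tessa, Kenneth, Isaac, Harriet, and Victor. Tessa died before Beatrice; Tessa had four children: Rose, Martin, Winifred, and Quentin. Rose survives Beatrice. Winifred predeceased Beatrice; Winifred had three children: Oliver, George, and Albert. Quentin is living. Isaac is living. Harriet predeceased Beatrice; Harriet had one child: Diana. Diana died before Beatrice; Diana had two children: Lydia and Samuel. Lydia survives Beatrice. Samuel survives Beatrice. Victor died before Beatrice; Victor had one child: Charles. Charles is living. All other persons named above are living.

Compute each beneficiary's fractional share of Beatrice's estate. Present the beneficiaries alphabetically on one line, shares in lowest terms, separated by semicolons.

Albert 1/80; Charles 3/20; George 1/80; Isaac 3/20; Judith 1/4; Kenneth 3/20; Lydia 3/40; Martin 3/80; Oliver 1/80; Quentin 3/80; Rose 3/80; Samuel 3/40

Judith, as surviving spouse, takes 1/4.
The remaining 3/4 passes to Beatrice's descendants per stirpes.
The 3/4 is divided into 5 equal shares of 3/20 among Tessa, Kenneth, Isaac, Harriet, Victor.
Tessa predeceased; the 3/20 allotted to Tessa's branch passes to Tessa's issue by representation.
The 3/20 is divided into 4 equal shares of 3/80 among Rose, Martin, Winifred, Quentin.
Rose is living and takes 3/80.
Martin is living and takes 3/80.
Winifred predeceased; the 3/80 allotted to Winifred's branch passes to Winifred's issue by representation.
The 3/80 is divided into 3 equal shares of 1/80 among Oliver, George, Albert.
Oliver is living and takes 1/80.
George is living and takes 1/80.
Albert is living and takes 1/80.
Quentin is living and takes 3/80.
Kenneth is living and takes 3/20.
Isaac is living and takes 3/20.
Harriet predeceased; the 3/20 allotted to Harriet's branch passes to Harriet's issue by representation.
Diana's line is the sole branch at this level, so the full 3/20 passes to Diana's issue by representation.
The 3/20 is divided into 2 equal shares of 3/40 among Lydia, Samuel.
Lydia is living and takes 3/40.
Samuel is living and takes 3/40.
Victor predeceased; the 3/20 allotted to Victor's branch passes to Victor's issue by representation.
Charles is the sole taker at this level and receives the full 3/20.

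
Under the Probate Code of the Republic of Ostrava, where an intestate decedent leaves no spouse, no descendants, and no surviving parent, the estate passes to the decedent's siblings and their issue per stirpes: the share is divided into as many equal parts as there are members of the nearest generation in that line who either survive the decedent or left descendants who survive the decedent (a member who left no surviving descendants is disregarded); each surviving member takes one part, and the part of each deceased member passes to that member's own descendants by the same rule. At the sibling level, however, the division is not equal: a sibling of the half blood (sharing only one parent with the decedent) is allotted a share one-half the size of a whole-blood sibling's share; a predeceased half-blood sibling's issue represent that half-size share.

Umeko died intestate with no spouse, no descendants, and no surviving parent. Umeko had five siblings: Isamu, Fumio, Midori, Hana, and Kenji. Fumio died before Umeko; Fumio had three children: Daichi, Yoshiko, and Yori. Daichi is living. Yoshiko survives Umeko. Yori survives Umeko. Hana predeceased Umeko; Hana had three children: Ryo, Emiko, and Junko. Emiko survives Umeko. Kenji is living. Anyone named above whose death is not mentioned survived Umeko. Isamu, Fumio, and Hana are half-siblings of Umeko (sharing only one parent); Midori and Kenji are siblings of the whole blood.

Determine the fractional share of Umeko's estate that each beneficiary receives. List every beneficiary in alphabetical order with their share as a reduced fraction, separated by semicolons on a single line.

No spouse, descendants, or parent survives, so the estate passes to Umeko's siblings per stirpes.
Half-blood siblings count for one-half the weight of whole-blood siblings at the initial division.
Dividing 1 in proportion to weights (total weight 7/2): Isamu (weight 1/2) → 1/7; Fumio (weight 1/2) → 1/7; Midori (weight 1) → 2/7; Hana (weight 1/2) → 1/7; Kenji (weight 1) → 2/7.
Isamu is living and takes 1/7.
Fumio predeceased; the 1/7 allotted to Fumio's branch passes to Fumio's issue by representation.
The 1/7 is divided into 3 equal shares of 1/21 among Daichi, Yoshiko, Yori.
Daichi is living and takes 1/21.
Yoshiko is living and takes 1/21.
Yori is living and takes 1/21.
Midori is living and takes 2/7.
Hana predeceased; the 1/7 allotted to Hana's branch passes to Hana's issue by representation.
The 1/7 is divided into 3 equal shares of 1/21 among Ryo, Emiko, Junko.
Ryo is living and takes 1/21.
Emiko is living and takes 1/21.
Junko is living and takes 1/21.
Kenji is living and takes 2/7.

Daichi 1/21; Emiko 1/21; Isamu 1/7; Junko 1/21; Kenji 2/7; Midori 2/7; Ryo 1/21; Yori 1/21; Yoshiko 1/21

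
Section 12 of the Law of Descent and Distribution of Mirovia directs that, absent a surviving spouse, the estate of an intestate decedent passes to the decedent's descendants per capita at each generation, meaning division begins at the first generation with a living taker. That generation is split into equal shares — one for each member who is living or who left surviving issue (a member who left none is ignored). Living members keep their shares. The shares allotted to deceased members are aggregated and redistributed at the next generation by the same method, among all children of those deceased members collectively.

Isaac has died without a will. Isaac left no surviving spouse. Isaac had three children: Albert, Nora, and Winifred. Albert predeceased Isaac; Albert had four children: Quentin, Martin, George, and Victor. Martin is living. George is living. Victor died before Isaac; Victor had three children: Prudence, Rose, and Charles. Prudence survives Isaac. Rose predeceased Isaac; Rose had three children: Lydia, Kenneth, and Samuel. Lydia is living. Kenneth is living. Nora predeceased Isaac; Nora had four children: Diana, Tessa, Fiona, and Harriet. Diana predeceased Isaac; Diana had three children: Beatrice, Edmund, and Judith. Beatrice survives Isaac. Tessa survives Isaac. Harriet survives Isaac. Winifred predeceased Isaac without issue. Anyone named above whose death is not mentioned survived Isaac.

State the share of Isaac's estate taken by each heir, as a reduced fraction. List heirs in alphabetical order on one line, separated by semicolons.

Beatrice 1/24; Charles 1/24; Edmund 1/24; Fiona 1/8; George 1/8; Harriet 1/8; Judith 1/24; Kenneth 1/72; Lydia 1/72; Martin 1/8; Prudence 1/24; Quentin 1/8; Samuel 1/72; Tessa 1/8

There is no surviving spouse, so the entire estate passes to Isaac's descendants per capita at each generation.
No one at generation 1 (Albert, Nora) is living; moving to the next generation.
At generation 2 (Quentin, Martin, George, Victor, Diana, Tessa, Fiona, Harriet) there are 8 shares of (1)/8 = 1/8 each.
Living: Quentin, Martin, George, Tessa, Fiona, and Harriet — each takes 1/8.
Deceased: Victor and Diana. Their combined 1/4 is pooled and carried to generation 3.
At generation 3 (Prudence, Rose, Charles, Beatrice, Edmund, Judith) there are 6 shares of (1/4)/6 = 1/24 each.
Living: Prudence, Charles, Beatrice, Edmund, and Judith — each takes 1/24.
Deceased: Rose. That 1/24 share is carried to generation 4.
At generation 4 (Lydia, Kenneth, Samuel) there are 3 shares of (1/24)/3 = 1/72 each.
Living: Lydia, Kenneth, and Samuel — each takes 1/72.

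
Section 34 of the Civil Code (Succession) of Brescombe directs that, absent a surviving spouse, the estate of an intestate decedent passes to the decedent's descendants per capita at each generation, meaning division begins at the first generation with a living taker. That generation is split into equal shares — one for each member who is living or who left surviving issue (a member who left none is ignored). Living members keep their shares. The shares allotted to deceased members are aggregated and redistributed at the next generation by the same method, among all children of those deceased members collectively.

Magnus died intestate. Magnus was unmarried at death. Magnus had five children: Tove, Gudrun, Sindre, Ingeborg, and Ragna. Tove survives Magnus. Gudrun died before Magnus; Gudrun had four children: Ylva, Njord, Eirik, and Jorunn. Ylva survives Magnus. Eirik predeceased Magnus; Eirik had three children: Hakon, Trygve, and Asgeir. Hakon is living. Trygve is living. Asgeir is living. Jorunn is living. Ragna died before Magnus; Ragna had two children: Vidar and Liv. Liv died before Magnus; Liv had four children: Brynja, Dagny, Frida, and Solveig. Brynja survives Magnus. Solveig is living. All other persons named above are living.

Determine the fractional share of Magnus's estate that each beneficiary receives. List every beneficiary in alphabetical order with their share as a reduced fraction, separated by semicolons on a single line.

There is no surviving spouse, so the entire estate passes to Magnus's descendants per capita at each generation.
At generation 1 (Tove, Gudrun, Sindre, Ingeborg, Ragna) there are 5 shares of (1)/5 = 1/5 each.
Living: Tove, Sindre, and Ingeborg — each takes 1/5.
Deceased: Gudrun and Ragna. Their combined 2/5 is pooled and carried to generation 2.
At generation 2 (Ylva, Njord, Eirik, Jorunn, Vidar, Liv) there are 6 shares of (2/5)/6 = 1/15 each.
Living: Ylva, Njord, Jorunn, and Vidar — each takes 1/15.
Deceased: Eirik and Liv. Their combined 2/15 is pooled and carried to generation 3.
At generation 3 (Hakon, Trygve, Asgeir, Brynja, Dagny, Frida, Solveig) there are 7 shares of (2/15)/7 = 2/105 each.
Living: Hakon, Trygve, Asgeir, Brynja, Dagny, Frida, and Solveig — each takes 2/105.

Asgeir 2/105; Brynja 2/105; Dagny 2/105; Frida 2/105; Hakon 2/105; Ingeborg 1/5; Jorunn 1/15; Njord 1/15; Sindre 1/5; Solveig 2/105; Tove 1/5; Trygve 2/105; Vidar 1/15; Ylva 1/15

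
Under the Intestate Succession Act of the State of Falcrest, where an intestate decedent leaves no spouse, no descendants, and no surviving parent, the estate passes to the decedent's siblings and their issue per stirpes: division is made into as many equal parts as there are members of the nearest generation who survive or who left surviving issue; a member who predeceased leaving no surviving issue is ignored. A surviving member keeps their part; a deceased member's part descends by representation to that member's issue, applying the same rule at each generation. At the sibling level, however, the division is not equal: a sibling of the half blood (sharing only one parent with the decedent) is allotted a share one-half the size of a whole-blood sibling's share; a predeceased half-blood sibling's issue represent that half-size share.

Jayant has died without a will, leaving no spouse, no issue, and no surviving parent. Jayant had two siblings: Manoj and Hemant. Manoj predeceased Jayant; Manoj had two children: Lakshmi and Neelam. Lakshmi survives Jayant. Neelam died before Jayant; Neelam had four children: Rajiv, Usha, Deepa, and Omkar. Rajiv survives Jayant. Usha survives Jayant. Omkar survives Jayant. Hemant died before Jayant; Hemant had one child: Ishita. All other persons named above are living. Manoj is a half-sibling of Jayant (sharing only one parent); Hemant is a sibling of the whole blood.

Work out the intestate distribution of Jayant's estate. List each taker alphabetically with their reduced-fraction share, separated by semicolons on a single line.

No spouse, descendants, or parent survives, so the estate passes to Jayant's siblings per stirpes.
Half-blood siblings count for one-half the weight of whole-blood siblings at the initial division.
Dividing 1 in proportion to weights (total weight 3/2): Manoj (weight 1/2) → 1/3; Hemant (weight 1) → 2/3.
Manoj predeceased; the 1/3 allotted to Manoj's branch passes to Manoj's issue by representation.
The 1/3 is divided into 2 equal shares of 1/6 among Lakshmi, Neelam.
Lakshmi is living and takes 1/6.
Neelam predeceased; the 1/6 allotted to Neelam's branch passes to Neelam's issue by representation.
The 1/6 is divided into 4 equal shares of 1/24 among Rajiv, Usha, Deepa, Omkar.
Rajiv is living and takes 1/24.
Usha is living and takes 1/24.
Deepa is living and takes 1/24.
Omkar is living and takes 1/24.
Hemant predeceased; the 2/3 allotted to Hemant's branch passes to Hemant's issue by representation.
Ishita is the sole taker at this level and receives the full 2/3.

Deepa 1/24; Ishita 2/3; Lakshmi 1/6; Omkar 1/24; Rajiv 1/24; Usha 1/24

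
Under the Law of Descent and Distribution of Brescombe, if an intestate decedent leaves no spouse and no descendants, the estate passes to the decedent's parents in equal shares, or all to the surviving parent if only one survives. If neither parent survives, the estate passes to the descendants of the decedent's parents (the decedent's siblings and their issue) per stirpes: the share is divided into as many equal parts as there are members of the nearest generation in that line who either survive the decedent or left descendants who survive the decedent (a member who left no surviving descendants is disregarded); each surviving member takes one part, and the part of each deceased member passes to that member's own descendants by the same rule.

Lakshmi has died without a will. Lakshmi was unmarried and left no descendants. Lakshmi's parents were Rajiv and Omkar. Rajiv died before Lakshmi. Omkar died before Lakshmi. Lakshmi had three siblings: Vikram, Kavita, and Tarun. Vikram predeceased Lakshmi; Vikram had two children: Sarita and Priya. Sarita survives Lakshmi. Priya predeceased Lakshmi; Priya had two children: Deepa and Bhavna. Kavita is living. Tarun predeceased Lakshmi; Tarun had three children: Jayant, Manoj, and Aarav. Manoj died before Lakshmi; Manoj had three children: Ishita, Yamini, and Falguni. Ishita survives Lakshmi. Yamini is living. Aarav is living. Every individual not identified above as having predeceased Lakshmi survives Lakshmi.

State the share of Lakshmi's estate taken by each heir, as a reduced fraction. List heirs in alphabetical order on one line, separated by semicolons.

Neither parent survives and there are no descendants, so the estate passes to Lakshmi's siblings and their issue per stirpes.
The estate is divided into 3 equal shares of 1/3 among Vikram, Kavita, Tarun.
Vikram predeceased; the 1/3 allotted to Vikram's branch passes to Vikram's issue by representation.
The 1/3 is divided into 2 equal shares of 1/6 among Sarita, Priya.
Sarita is living and takes 1/6.
Priya predeceased; the 1/6 allotted to Priya's branch passes to Priya's issue by representation.
The 1/6 is divided into 2 equal shares of 1/12 among Deepa, Bhavna.
Deepa is living and takes 1/12.
Bhavna is living and takes 1/12.
Kavita is living and takes 1/3.
Tarun predeceased; the 1/3 allotted to Tarun's branch passes to Tarun's issue by representation.
The 1/3 is divided into 3 equal shares of 1/9 among Jayant, Manoj, Aarav.
Jayant is living and takes 1/9.
Manoj predeceased; the 1/9 allotted to Manoj's branch passes to Manoj's issue by representation.
The 1/9 is divided into 3 equal shares of 1/27 among Ishita, Yamini, Falguni.
Ishita is living and takes 1/27.
Yamini is living and takes 1/27.
Falguni is living and takes 1/27.
Aarav is living and takes 1/9.

Aarav 1/9; Bhavna 1/12; Deepa 1/12; Falguni 1/27; Ishita 1/27; Jayant 1/9; Kavita 1/3; Sarita 1/6; Yamini 1/27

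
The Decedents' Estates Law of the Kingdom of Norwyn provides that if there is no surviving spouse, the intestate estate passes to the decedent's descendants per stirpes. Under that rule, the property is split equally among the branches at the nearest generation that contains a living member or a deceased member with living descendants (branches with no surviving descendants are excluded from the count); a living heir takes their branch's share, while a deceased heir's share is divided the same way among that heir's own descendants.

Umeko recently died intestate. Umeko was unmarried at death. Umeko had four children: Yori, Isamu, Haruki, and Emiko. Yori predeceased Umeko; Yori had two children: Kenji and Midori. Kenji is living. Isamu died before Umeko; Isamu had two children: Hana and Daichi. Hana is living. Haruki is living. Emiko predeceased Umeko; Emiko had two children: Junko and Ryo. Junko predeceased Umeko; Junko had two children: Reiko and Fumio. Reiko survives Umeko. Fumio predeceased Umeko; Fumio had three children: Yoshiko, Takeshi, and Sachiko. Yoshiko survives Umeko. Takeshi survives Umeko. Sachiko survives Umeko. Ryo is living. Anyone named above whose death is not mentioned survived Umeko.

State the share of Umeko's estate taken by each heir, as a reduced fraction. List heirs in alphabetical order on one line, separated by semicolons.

Daichi 1/8; Hana 1/8; Haruki 1/4; Kenji 1/8; Midori 1/8; Reiko 1/16; Ryo 1/8; Sachiko 1/48; Takeshi 1/48; Yoshiko 1/48

There is no surviving spouse, so the entire estate passes to Umeko's descendants per stirpes.
The estate is divided into 4 equal shares of 1/4 among Yori, Isamu, Haruki, Emiko.
Yori predeceased; the 1/4 allotted to Yori's branch passes to Yori's issue by representation.
The 1/4 is divided into 2 equal shares of 1/8 among Kenji, Midori.
Kenji is living and takes 1/8.
Midori is living and takes 1/8.
Isamu predeceased; the 1/4 allotted to Isamu's branch passes to Isamu's issue by representation.
The 1/4 is divided into 2 equal shares of 1/8 among Hana, Daichi.
Hana is living and takes 1/8.
Daichi is living and takes 1/8.
Haruki is living and takes 1/4.
Emiko predeceased; the 1/4 allotted to Emiko's branch passes to Emiko's issue by representation.
The 1/4 is divided into 2 equal shares of 1/8 among Junko, Ryo.
Junko predeceased; the 1/8 allotted to Junko's branch passes to Junko's issue by representation.
The 1/8 is divided into 2 equal shares of 1/16 among Reiko, Fumio.
Reiko is living and takes 1/16.
Fumio predeceased; the 1/16 allotted to Fumio's branch passes to Fumio's issue by representation.
The 1/16 is divided into 3 equal shares of 1/48 among Yoshiko, Takeshi, Sachiko.
Yoshiko is living and takes 1/48.
Takeshi is living and takes 1/48.
Sachiko is living and takes 1/48.
Ryo is living and takes 1/8.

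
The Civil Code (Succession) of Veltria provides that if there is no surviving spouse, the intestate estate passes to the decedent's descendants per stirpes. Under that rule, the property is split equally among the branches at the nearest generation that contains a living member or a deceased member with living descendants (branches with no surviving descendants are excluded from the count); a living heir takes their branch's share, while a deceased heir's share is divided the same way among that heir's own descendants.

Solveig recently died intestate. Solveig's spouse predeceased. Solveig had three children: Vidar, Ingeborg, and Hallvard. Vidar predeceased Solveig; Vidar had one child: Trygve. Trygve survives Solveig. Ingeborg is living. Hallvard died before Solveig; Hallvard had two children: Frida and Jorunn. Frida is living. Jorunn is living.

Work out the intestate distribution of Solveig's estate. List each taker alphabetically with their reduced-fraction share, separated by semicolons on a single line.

Frida 1/6; Ingeborg 1/3; Jorunn 1/6; Trygve 1/3

There is no surviving spouse, so the entire estate passes to Solveig's descendants per stirpes.
The estate is divided into 3 equal shares of 1/3 among Vidar, Ingeborg, Hallvard.
Vidar predeceased; the 1/3 allotted to Vidar's branch passes to Vidar's issue by representation.
Trygve is the sole taker at this level and receives the full 1/3.
Ingeborg is living and takes 1/3.
Hallvard predeceased; the 1/3 allotted to Hallvard's branch passes to Hallvard's issue by representation.
The 1/3 is divided into 2 equal shares of 1/6 among Frida, Jorunn.
Frida is living and takes 1/6.
Jorunn is living and takes 1/6.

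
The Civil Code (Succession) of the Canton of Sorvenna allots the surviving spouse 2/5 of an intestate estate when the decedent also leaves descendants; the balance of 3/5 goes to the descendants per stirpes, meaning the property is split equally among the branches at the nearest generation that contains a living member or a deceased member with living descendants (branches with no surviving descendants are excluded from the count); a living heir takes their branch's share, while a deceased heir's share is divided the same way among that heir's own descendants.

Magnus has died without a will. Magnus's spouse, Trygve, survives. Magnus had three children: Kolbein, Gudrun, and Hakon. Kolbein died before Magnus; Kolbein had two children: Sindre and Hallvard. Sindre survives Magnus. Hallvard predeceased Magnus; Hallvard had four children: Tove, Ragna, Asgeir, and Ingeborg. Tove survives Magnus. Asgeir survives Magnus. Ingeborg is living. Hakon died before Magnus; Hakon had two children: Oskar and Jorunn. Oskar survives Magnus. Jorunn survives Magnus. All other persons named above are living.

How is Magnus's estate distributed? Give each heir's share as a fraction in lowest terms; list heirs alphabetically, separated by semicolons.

Asgeir 1/40; Gudrun 1/5; Ingeborg 1/40; Jorunn 1/10; Oskar 1/10; Ragna 1/40; Sindre 1/10; Tove 1/40; Trygve 2/5

Trygve, as surviving spouse, takes 2/5.
The remaining 3/5 passes to Magnus's descendants per stirpes.
The 3/5 is divided into 3 equal shares of 1/5 among Kolbein, Gudrun, Hakon.
Kolbein predeceased; the 1/5 allotted to Kolbein's branch passes to Kolbein's issue by representation.
The 1/5 is divided into 2 equal shares of 1/10 among Sindre, Hallvard.
Sindre is living and takes 1/10.
Hallvard predeceased; the 1/10 allotted to Hallvard's branch passes to Hallvard's issue by representation.
The 1/10 is divided into 4 equal shares of 1/40 among Tove, Ragna, Asgeir, Ingeborg.
Tove is living and takes 1/40.
Ragna is living and takes 1/40.
Asgeir is living and takes 1/40.
Ingeborg is living and takes 1/40.
Gudrun is living and takes 1/5.
Hakon predeceased; the 1/5 allotted to Hakon's branch passes to Hakon's issue by representation.
The 1/5 is divided into 2 equal shares of 1/10 among Oskar, Jorunn.
Oskar is living and takes 1/10.
Jorunn is living and takes 1/10.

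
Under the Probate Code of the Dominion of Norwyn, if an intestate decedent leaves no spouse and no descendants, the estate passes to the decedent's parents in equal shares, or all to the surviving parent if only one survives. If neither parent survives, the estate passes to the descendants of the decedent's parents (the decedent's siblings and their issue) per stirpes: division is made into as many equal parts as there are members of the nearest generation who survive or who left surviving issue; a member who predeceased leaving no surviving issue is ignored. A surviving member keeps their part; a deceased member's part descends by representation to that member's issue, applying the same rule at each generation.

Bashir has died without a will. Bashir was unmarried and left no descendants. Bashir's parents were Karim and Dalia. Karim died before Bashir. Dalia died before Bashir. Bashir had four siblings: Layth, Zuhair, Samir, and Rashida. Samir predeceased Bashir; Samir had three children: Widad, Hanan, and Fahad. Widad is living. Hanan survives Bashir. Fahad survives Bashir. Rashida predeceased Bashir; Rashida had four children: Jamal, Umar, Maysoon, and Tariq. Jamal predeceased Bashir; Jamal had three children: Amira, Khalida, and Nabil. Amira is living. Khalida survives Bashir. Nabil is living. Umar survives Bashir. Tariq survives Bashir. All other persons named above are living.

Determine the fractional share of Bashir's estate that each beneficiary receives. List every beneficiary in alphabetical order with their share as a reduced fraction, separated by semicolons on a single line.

Amira 1/48; Fahad 1/12; Hanan 1/12; Khalida 1/48; Layth 1/4; Maysoon 1/16; Nabil 1/48; Tariq 1/16; Umar 1/16; Widad 1/12; Zuhair 1/4

Neither parent survives and there are no descendants, so the estate passes to Bashir's siblings and their issue per stirpes.
The estate is divided into 4 equal shares of 1/4 among Layth, Zuhair, Samir, Rashida.
Layth is living and takes 1/4.
Zuhair is living and takes 1/4.
Samir predeceased; the 1/4 allotted to Samir's branch passes to Samir's issue by representation.
The 1/4 is divided into 3 equal shares of 1/12 among Widad, Hanan, Fahad.
Widad is living and takes 1/12.
Hanan is living and takes 1/12.
Fahad is living and takes 1/12.
Rashida predeceased; the 1/4 allotted to Rashida's branch passes to Rashida's issue by representation.
The 1/4 is divided into 4 equal shares of 1/16 among Jamal, Umar, Maysoon, Tariq.
Jamal predeceased; the 1/16 allotted to Jamal's branch passes to Jamal's issue by representation.
The 1/16 is divided into 3 equal shares of 1/48 among Amira, Khalida, Nabil.
Amira is living and takes 1/48.
Khalida is living and takes 1/48.
Nabil is living and takes 1/48.
Umar is living and takes 1/16.
Maysoon is living and takes 1/16.
Tariq is living and takes 1/16.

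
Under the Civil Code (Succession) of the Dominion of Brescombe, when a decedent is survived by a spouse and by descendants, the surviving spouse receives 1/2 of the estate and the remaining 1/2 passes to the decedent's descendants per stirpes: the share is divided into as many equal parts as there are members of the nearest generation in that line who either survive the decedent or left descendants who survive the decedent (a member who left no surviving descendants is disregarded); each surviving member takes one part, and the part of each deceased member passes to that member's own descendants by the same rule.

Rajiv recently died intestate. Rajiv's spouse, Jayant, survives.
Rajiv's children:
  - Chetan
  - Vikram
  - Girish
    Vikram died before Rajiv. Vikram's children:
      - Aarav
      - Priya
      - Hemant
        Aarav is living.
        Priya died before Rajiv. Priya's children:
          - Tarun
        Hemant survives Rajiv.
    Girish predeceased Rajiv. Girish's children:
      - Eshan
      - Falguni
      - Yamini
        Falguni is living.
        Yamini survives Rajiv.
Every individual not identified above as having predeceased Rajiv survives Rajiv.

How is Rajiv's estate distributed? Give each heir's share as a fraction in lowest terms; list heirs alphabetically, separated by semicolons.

Jayant, as surviving spouse, takes 1/2.
The remaining 1/2 passes to Rajiv's descendants per stirpes.
The 1/2 is divided into 3 equal shares of 1/6 among Chetan, Vikram, Girish.
Chetan is living and takes 1/6.
Vikram predeceased; the 1/6 allotted to Vikram's branch passes to Vikram's issue by representation.
The 1/6 is divided into 3 equal shares of 1/18 among Aarav, Priya, Hemant.
Aarav is living and takes 1/18.
Priya predeceased; the 1/18 allotted to Priya's branch passes to Priya's issue by representation.
Tarun is the sole taker at this level and receives the full 1/18.
Hemant is living and takes 1/18.
Girish predeceased; the 1/6 allotted to Girish's branch passes to Girish's issue by representation.
The 1/6 is divided into 3 equal shares of 1/18 among Eshan, Falguni, Yamini.
Eshan is living and takes 1/18.
Falguni is living and takes 1/18.
Yamini is living and takes 1/18.

Aarav 1/18; Chetan 1/6; Eshan 1/18; Falguni 1/18; Hemant 1/18; Jayant 1/2; Tarun 1/18; Yamini 1/18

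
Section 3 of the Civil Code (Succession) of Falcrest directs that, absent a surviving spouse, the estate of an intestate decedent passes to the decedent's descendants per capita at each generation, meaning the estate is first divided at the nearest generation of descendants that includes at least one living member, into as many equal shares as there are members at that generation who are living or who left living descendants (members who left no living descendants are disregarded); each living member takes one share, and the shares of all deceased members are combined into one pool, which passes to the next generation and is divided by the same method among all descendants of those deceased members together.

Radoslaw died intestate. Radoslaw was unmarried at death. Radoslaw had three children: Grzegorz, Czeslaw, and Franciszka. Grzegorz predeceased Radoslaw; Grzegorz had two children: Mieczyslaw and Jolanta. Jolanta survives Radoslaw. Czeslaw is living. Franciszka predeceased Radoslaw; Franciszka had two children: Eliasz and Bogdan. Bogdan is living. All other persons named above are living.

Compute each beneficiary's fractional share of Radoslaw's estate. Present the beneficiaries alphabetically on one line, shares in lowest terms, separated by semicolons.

Bogdan 1/6; Czeslaw 1/3; Eliasz 1/6; Jolanta 1/6; Mieczyslaw 1/6

There is no surviving spouse, so the entire estate passes to Radoslaw's descendants per capita at each generation.
At generation 1 (Grzegorz, Czeslaw, Franciszka) there are 3 shares of (1)/3 = 1/3 each.
Living: Czeslaw — each takes 1/3.
Deceased: Grzegorz and Franciszka. Their combined 2/3 is pooled and carried to generation 2.
At generation 2 (Mieczyslaw, Jolanta, Eliasz, Bogdan) there are 4 shares of (2/3)/4 = 1/6 each.
Living: Mieczyslaw, Jolanta, Eliasz, and Bogdan — each takes 1/6.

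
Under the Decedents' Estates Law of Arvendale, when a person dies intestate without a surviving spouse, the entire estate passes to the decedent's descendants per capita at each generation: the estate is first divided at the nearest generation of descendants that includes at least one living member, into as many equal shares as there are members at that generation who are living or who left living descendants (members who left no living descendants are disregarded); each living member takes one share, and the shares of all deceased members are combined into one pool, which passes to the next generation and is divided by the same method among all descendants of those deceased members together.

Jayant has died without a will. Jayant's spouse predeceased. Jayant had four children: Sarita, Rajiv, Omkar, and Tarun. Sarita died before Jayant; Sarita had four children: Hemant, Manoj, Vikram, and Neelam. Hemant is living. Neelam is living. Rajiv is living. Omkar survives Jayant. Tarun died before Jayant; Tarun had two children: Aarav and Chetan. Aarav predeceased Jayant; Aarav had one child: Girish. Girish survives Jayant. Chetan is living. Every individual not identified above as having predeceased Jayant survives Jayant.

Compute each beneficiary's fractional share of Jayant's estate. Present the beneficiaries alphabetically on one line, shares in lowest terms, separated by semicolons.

Chetan 1/12; Girish 1/12; Hemant 1/12; Manoj 1/12; Neelam 1/12; Omkar 1/4; Rajiv 1/4; Vikram 1/12

There is no surviving spouse, so the entire estate passes to Jayant's descendants per capita at each generation.
At generation 1 (Sarita, Rajiv, Omkar, Tarun) there are 4 shares of (1)/4 = 1/4 each.
Living: Rajiv and Omkar — each takes 1/4.
Deceased: Sarita and Tarun. Their combined 1/2 is pooled and carried to generation 2.
At generation 2 (Hemant, Manoj, Vikram, Neelam, Aarav, Chetan) there are 6 shares of (1/2)/6 = 1/12 each.
Living: Hemant, Manoj, Vikram, Neelam, and Chetan — each takes 1/12.
Deceased: Aarav. That 1/12 share is carried to generation 3.
At generation 3 (Girish) there are 1 shares of (1/12)/1 = 1/12 each.
Living: Girish — each takes 1/12.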